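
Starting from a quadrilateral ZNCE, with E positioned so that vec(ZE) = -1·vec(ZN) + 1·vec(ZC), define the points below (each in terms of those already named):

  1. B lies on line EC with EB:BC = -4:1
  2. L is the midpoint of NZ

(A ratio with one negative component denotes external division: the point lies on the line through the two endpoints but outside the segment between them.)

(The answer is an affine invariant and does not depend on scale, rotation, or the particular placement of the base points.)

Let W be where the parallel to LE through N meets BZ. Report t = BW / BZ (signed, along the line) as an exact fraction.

Work in coordinates with Z = (0, 0), N = (1, 0), C = (0, 1), E = (-1, 1).
1. B lies on line EC with EB:BC = -4:1 ⇒ B = (1/3, 1)
2. L is the midpoint of NZ ⇒ L = (1/2, 0)
through N parallel to LE: direction (-3/2, 1); meets BZ at W = (2/11, 6/11)
W = B + t·(Z−B) with t = 5/11

t = 5/11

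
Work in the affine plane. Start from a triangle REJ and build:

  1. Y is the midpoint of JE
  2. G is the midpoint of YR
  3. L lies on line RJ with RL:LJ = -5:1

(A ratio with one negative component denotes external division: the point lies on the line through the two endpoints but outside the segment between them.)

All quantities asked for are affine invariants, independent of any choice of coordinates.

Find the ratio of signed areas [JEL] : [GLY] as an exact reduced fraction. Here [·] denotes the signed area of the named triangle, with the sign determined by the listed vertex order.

[JEL]:[GLY] = -4/5

Assign R = (0, 0), E = (1, 0), J = (0, 1) — the answer is frame-independent, so this choice is without loss of generality.
1. Y is the midpoint of JE ⇒ Y = (1/2, 1/2)
2. G is the midpoint of YR ⇒ G = (1/4, 1/4)
3. L lies on line RJ with RL:LJ = -5:1 ⇒ L = (0, 5/4)
2·[JEL] = 1/4, 2·[GLY] = -5/16
[JEL]:[GLY] = 1/4:-5/16 = -4/5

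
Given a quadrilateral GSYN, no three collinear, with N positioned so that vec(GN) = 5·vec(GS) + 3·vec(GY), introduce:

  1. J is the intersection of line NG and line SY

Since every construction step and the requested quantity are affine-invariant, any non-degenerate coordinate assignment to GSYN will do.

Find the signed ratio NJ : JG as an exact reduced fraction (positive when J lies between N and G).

NJ:JG = 7

Work in coordinates with G = (0, 0), S = (1, 0), Y = (0, 1), N = (5, 3).
1. J is the intersection of line NG and line SY ⇒ J = (5/8, 3/8)
J = N + t·(G−N) with t = 7/8, so NJ:JG = t:(1−t) = 7/8:1/8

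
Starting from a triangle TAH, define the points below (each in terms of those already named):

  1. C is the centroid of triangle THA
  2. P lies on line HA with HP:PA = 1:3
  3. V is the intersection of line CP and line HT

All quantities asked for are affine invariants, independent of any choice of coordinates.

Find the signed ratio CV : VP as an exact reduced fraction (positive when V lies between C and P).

Choose coordinates T = (0, 0), A = (1, 0), H = (0, 1).
1. C is the centroid of triangle THA ⇒ C = (1/3, 1/3)
2. P lies on line HA with HP:PA = 1:3 ⇒ P = (1/4, 3/4)
3. V is the intersection of line CP and line HT ⇒ V = (0, 2)
V = C + t·(P−C) with t = 4, so CV:VP = t:(1−t) = 4:-3

CV:VP = -4/3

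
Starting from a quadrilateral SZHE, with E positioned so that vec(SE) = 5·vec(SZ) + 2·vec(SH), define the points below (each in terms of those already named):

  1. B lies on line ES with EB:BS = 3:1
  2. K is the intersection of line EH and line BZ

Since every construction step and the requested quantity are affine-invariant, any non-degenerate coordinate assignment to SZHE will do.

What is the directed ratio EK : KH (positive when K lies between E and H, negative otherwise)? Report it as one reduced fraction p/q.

EK:KH = 2

Set S = (0, 0), Z = (1, 0), H = (0, 1), E = (5, 2); any affine frame gives the same invariant.
1. B lies on line ES with EB:BS = 3:1 ⇒ B = (5/4, 1/2)
2. K is the intersection of line EH and line BZ ⇒ K = (5/3, 4/3)
K = E + t·(H−E) with t = 2/3, so EK:KH = t:(1−t) = 2/3:1/3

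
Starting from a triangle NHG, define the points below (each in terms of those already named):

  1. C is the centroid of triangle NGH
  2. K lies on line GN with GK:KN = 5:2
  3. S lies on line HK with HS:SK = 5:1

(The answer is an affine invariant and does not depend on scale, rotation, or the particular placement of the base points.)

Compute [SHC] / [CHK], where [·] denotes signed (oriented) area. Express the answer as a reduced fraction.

[SHC]:[CHK] = -5/6

Assign N = (0, 0), H = (1, 0), G = (0, 1) — the answer is frame-independent, so this choice is without loss of generality.
1. C is the centroid of triangle NGH ⇒ C = (1/3, 1/3)
2. K lies on line GN with GK:KN = 5:2 ⇒ K = (0, 2/7)
3. S lies on line HK with HS:SK = 5:1 ⇒ S = (1/6, 5/21)
2·[SHC] = 5/42, 2·[CHK] = -1/7
[SHC]:[CHK] = 5/42:-1/7 = -5/6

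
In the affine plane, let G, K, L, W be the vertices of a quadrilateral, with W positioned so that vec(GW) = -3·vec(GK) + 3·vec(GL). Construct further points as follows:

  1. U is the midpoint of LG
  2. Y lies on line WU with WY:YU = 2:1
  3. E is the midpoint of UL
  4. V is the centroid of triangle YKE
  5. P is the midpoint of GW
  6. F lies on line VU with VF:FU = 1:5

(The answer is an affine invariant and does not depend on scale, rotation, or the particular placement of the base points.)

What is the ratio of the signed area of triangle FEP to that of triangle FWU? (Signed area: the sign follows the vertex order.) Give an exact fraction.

[FEP]:[FWU] = 19/70

Set G = (0, 0), K = (1, 0), L = (0, 1), W = (-3, 3); any affine frame gives the same invariant.
1. U is the midpoint of LG ⇒ U = (0, 1/2)
2. Y lies on line WU with WY:YU = 2:1 ⇒ Y = (-1, 4/3)
3. E is the midpoint of UL ⇒ E = (0, 3/4)
4. V is the centroid of triangle YKE ⇒ V = (0, 25/36)
5. P is the midpoint of GW ⇒ P = (-3/2, 3/2)
6. F lies on line VU with VF:FU = 1:5 ⇒ F = (0, 143/216)
2·[FEP] = 19/144, 2·[FWU] = 35/72
[FEP]:[FWU] = 19/144:35/72 = 19/70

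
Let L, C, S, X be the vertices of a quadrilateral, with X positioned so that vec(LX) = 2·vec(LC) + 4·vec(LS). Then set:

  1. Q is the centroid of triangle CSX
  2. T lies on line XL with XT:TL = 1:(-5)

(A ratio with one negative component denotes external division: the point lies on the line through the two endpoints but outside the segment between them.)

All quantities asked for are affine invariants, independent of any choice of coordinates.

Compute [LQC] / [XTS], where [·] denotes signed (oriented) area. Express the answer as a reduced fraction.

Assign L = (0, 0), C = (1, 0), S = (0, 1), X = (2, 4) — the answer is frame-independent, so this choice is without loss of generality.
1. Q is the centroid of triangle CSX ⇒ Q = (1, 5/3)
2. T lies on line XL with XT:TL = 1:(-5) ⇒ T = (5/2, 5)
2·[LQC] = -5/3, 2·[XTS] = 1/2
[LQC]:[XTS] = -5/3:1/2 = -10/3

[LQC]:[XTS] = -10/3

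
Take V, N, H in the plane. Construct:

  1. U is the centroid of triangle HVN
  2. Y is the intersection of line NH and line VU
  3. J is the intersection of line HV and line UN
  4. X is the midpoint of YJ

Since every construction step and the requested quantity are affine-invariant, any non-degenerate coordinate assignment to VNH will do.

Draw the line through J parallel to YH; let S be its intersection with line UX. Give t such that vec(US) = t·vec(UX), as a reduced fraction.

Work in coordinates with V = (0, 0), N = (1, 0), H = (0, 1).
1. U is the centroid of triangle HVN ⇒ U = (1/3, 1/3)
2. Y is the intersection of line NH and line VU ⇒ Y = (1/2, 1/2)
3. J is the intersection of line HV and line UN ⇒ J = (0, 1/2)
4. X is the midpoint of YJ ⇒ X = (1/4, 1/2)
through J parallel to YH: direction (-1/2, 1/2); meets UX at S = (1/2, 0)
S = U + t·(X−U) with t = -2

t = -2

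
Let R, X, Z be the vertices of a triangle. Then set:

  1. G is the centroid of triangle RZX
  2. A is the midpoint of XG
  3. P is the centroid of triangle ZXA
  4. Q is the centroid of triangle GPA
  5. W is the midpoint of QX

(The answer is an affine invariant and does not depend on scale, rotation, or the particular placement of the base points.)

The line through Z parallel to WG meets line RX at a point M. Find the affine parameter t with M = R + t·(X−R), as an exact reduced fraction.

t = 23/10

Work in coordinates with R = (0, 0), X = (1, 0), Z = (0, 1).
1. G is the centroid of triangle RZX ⇒ G = (1/3, 1/3)
2. A is the midpoint of XG ⇒ A = (2/3, 1/6)
3. P is the centroid of triangle ZXA ⇒ P = (5/9, 7/18)
4. Q is the centroid of triangle GPA ⇒ Q = (14/27, 8/27)
5. W is the midpoint of QX ⇒ W = (41/54, 4/27)
through Z parallel to WG: direction (-23/54, 5/27); meets RX at M = (23/10, 0)
M = R + t·(X−R) with t = 23/10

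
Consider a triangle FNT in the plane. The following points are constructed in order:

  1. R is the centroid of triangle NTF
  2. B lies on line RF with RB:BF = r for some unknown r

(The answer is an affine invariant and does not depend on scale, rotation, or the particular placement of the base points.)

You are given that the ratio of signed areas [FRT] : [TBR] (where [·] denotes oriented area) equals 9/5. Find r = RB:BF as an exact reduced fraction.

r = 5/4

Set F = (0, 0), N = (1, 0), T = (0, 1); any affine frame gives the same invariant.
1. R is the centroid of triangle NTF ⇒ R = (1/3, 1/3)
2. With RB:BF = r, write λ = r/(r+1) so B = R + λ·(F−R); B is affine-linear in λ
Every point depending on B is an affine combination of B and λ-independent points, so each such coordinate is linear in λ; the λ² term in each signed area is a multiple of (F−R)×(F−R) = 0, so 2·[FRT] and 2·[TBR] are each linear in λ. Evaluating at λ=0 and λ=1:
  2·[FRT] = 1/3,   2·[TBR] = 1/3·λ
So [FRT]:[TBR] = (1/3) / (1/3·λ). Setting this equal to 9/5:
  1/3 = 9/5·(1/3·λ)  ⇒  λ = 5/9
Then r = λ/(1−λ) = (5/9)/(4/9) = 5/4. Check: with r = 5/4, B = (4/27, 4/27) and [FRT]:[TBR] = 9/5 as required.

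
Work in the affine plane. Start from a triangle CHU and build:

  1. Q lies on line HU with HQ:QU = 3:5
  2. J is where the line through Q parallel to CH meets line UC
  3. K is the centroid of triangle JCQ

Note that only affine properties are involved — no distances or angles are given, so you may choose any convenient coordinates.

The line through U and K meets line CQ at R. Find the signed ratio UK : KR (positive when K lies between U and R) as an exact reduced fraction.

Set C = (0, 0), H = (1, 0), U = (0, 1); any affine frame gives the same invariant.
1. Q lies on line HU with HQ:QU = 3:5 ⇒ Q = (5/8, 3/8)
2. J is where the line through Q parallel to CH meets line UC ⇒ J = (0, 3/8)
3. K is the centroid of triangle JCQ ⇒ K = (5/24, 1/4)
line UK meets CQ at R = (5/21, 1/7)
K = U + t·(R−U) with t = 7/8, so UK:KR = 7/8:1/8

UK:KR = 7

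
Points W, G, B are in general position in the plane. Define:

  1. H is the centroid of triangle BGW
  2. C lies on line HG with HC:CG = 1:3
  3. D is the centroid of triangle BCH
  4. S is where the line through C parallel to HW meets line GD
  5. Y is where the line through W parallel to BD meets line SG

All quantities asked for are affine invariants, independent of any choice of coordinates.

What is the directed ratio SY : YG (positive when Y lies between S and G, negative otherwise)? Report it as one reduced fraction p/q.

Set W = (0, 0), G = (1, 0), B = (0, 1); any affine frame gives the same invariant.
1. H is the centroid of triangle BGW ⇒ H = (1/3, 1/3)
2. C lies on line HG with HC:CG = 1:3 ⇒ C = (1/2, 1/4)
3. D is the centroid of triangle BCH ⇒ D = (5/18, 19/36)
4. S is where the line through C parallel to HW meets line GD ⇒ S = (17/30, 19/60)
5. Y is where the line through W parallel to BD meets line SG ⇒ Y = (-95/126, 323/252)
Y = S + t·(G−S) with t = -64/21, so SY:YG = t:(1−t) = -64/21:85/21

SY:YG = -64/85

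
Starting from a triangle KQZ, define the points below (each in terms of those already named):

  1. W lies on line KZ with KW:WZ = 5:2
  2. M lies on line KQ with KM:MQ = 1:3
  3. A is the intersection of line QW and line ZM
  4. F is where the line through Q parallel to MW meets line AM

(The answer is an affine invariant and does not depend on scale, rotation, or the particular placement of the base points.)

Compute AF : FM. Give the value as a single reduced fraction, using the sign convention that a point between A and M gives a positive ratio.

AF:FM = -21/23

Choose coordinates K = (0, 0), Q = (1, 0), Z = (0, 1).
1. W lies on line KZ with KW:WZ = 5:2 ⇒ W = (0, 5/7)
2. M lies on line KQ with KM:MQ = 1:3 ⇒ M = (1/4, 0)
3. A is the intersection of line QW and line ZM ⇒ A = (2/23, 15/23)
4. F is where the line through Q parallel to MW meets line AM ⇒ F = (-13/8, 15/2)
F = A + t·(M−A) with t = -21/2, so AF:FM = t:(1−t) = -21/2:23/2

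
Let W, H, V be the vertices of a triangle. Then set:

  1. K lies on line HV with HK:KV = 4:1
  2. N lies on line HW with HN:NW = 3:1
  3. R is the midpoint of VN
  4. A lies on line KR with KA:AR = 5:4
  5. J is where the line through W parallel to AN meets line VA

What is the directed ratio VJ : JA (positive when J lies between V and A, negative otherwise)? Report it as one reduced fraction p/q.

VJ:JA = -11/19

Choose coordinates W = (0, 0), H = (1, 0), V = (0, 1).
1. K lies on line HV with HK:KV = 4:1 ⇒ K = (1/5, 4/5)
2. N lies on line HW with HN:NW = 3:1 ⇒ N = (1/4, 0)
3. R is the midpoint of VN ⇒ R = (1/8, 1/2)
4. A lies on line KR with KA:AR = 5:4 ⇒ A = (19/120, 19/30)
5. J is where the line through W parallel to AN meets line VA ⇒ J = (-209/960, 361/240)
J = V + t·(A−V) with t = -11/8, so VJ:JA = t:(1−t) = -11/8:19/8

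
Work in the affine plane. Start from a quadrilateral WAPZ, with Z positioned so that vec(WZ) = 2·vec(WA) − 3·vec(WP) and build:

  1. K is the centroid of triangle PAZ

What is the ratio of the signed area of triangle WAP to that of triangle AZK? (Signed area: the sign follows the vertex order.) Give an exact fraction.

[WAP]:[AZK] = -3/2

Work in coordinates with W = (0, 0), A = (1, 0), P = (0, 1), Z = (2, -3).
1. K is the centroid of triangle PAZ ⇒ K = (1, -2/3)
2·[WAP] = 1, 2·[AZK] = -2/3
[WAP]:[AZK] = 1:-2/3 = -3/2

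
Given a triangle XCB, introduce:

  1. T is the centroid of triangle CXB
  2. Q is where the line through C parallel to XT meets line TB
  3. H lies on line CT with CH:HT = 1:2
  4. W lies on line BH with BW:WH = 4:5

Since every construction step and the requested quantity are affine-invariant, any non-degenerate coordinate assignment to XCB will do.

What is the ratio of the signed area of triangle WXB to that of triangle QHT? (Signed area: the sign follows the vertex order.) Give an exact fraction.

Work in coordinates with X = (0, 0), C = (1, 0), B = (0, 1).
1. T is the centroid of triangle CXB ⇒ T = (1/3, 1/3)
2. Q is where the line through C parallel to XT meets line TB ⇒ Q = (2/3, -1/3)
3. H lies on line CT with CH:HT = 1:2 ⇒ H = (7/9, 1/9)
4. W lies on line BH with BW:WH = 4:5 ⇒ W = (28/81, 49/81)
2·[WXB] = -28/81, 2·[QHT] = 2/9
[WXB]:[QHT] = -28/81:2/9 = -14/9

[WXB]:[QHT] = -14/9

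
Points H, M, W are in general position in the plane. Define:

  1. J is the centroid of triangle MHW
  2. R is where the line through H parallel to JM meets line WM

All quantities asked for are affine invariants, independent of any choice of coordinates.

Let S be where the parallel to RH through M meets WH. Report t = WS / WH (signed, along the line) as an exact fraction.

Set H = (0, 0), M = (1, 0), W = (0, 1); any affine frame gives the same invariant.
1. J is the centroid of triangle MHW ⇒ J = (1/3, 1/3)
2. R is where the line through H parallel to JM meets line WM ⇒ R = (2, -1)
through M parallel to RH: direction (-2, 1); meets WH at S = (0, 1/2)
S = W + t·(H−W) with t = 1/2

t = 1/2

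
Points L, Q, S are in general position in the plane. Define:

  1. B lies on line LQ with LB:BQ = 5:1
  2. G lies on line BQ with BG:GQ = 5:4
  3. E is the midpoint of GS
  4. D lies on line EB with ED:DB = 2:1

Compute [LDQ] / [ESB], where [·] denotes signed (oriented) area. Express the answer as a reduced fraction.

Assign L = (0, 0), Q = (1, 0), S = (0, 1) — the answer is frame-independent, so this choice is without loss of generality.
1. B lies on line LQ with LB:BQ = 5:1 ⇒ B = (5/6, 0)
2. G lies on line BQ with BG:GQ = 5:4 ⇒ G = (25/27, 0)
3. E is the midpoint of GS ⇒ E = (25/54, 1/2)
4. D lies on line EB with ED:DB = 2:1 ⇒ D = (115/162, 1/6)
2·[LDQ] = -1/6, 2·[ESB] = 5/108
[LDQ]:[ESB] = -1/6:5/108 = -18/5

[LDQ]:[ESB] = -18/5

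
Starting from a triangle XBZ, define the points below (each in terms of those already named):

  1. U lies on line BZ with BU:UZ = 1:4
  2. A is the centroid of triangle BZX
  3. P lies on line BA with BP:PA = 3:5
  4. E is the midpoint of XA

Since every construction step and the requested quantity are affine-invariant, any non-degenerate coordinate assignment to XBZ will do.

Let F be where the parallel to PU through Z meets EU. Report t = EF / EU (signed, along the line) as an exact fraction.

Work in coordinates with X = (0, 0), B = (1, 0), Z = (0, 1).
1. U lies on line BZ with BU:UZ = 1:4 ⇒ U = (4/5, 1/5)
2. A is the centroid of triangle BZX ⇒ A = (1/3, 1/3)
3. P lies on line BA with BP:PA = 3:5 ⇒ P = (3/4, 1/8)
4. E is the midpoint of XA ⇒ E = (1/6, 1/6)
through Z parallel to PU: direction (1/20, 3/40); meets EU at F = (-32/55, 7/55)
F = E + t·(U−E) with t = -13/11

t = -13/11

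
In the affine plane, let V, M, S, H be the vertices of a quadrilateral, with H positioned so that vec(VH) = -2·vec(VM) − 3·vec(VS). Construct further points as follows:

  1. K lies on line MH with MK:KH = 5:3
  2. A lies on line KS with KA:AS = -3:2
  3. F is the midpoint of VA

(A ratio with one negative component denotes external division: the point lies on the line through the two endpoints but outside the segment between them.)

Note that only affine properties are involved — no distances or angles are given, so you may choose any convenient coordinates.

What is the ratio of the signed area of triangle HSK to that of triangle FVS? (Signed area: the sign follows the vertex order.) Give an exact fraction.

[HSK]:[FVS] = 18/7

Work in coordinates with V = (0, 0), M = (1, 0), S = (0, 1), H = (-2, -3).
1. K lies on line MH with MK:KH = 5:3 ⇒ K = (-7/8, -15/8)
2. A lies on line KS with KA:AS = -3:2 ⇒ A = (7/4, 27/4)
3. F is the midpoint of VA ⇒ F = (7/8, 27/8)
2·[HSK] = -9/4, 2·[FVS] = -7/8
[HSK]:[FVS] = -9/4:-7/8 = 18/7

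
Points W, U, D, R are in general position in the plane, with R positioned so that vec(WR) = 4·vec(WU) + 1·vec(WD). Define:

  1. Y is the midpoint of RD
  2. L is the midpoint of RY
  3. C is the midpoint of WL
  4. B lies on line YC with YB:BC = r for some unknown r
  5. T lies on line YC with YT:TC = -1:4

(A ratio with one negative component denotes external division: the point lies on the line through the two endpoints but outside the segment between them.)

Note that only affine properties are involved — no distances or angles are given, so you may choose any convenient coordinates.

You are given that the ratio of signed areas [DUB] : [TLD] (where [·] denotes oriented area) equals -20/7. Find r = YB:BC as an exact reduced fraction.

r = 4/3

Assign W = (0, 0), U = (1, 0), D = (0, 1), R = (4, 1) — the answer is frame-independent, so this choice is without loss of generality.
1. Y is the midpoint of RD ⇒ Y = (2, 1)
2. L is the midpoint of RY ⇒ L = (3, 1)
3. C is the midpoint of WL ⇒ C = (3/2, 1/2)
4. With YB:BC = r, write λ = r/(r+1) so B = Y + λ·(C−Y); B is affine-linear in λ
5. T lies on line YC with YT:TC = -1:4 ⇒ T = (13/6, 7/6)
Every point depending on B is an affine combination of B and λ-independent points, so each such coordinate is linear in λ; the λ² term in each signed area is a multiple of (C−Y)×(C−Y) = 0, so 2·[DUB] and 2·[TLD] are each linear in λ. Evaluating at λ=0 and λ=1:
  2·[DUB] = −λ + 2,   2·[TLD] = -1/2
So [DUB]:[TLD] = (−λ + 2) / (-1/2). Setting this equal to -20/7:
  −λ + 2 = -20/7·(-1/2)  ⇒  λ = 4/7
Then r = λ/(1−λ) = (4/7)/(3/7) = 4/3. Check: with r = 4/3, B = (12/7, 5/7) and [DUB]:[TLD] = -20/7 as required.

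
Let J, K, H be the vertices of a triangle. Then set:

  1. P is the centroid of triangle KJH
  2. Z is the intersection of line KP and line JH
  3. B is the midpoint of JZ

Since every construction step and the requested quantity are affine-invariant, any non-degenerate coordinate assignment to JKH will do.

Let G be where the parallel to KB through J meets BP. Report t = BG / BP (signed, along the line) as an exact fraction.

Choose coordinates J = (0, 0), K = (1, 0), H = (0, 1).
1. P is the centroid of triangle KJH ⇒ P = (1/3, 1/3)
2. Z is the intersection of line KP and line JH ⇒ Z = (0, 1/2)
3. B is the midpoint of JZ ⇒ B = (0, 1/4)
through J parallel to KB: direction (-1, 1/4); meets BP at G = (-1/2, 1/8)
G = B + t·(P−B) with t = -3/2

t = -3/2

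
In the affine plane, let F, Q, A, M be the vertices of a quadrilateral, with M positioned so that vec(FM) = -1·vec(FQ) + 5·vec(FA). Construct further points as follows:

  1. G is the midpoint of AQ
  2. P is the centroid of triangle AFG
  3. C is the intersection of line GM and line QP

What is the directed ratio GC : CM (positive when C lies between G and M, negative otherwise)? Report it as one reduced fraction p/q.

Assign F = (0, 0), Q = (1, 0), A = (0, 1), M = (-1, 5) — the answer is frame-independent, so this choice is without loss of generality.
1. G is the midpoint of AQ ⇒ G = (1/2, 1/2)
2. P is the centroid of triangle AFG ⇒ P = (1/6, 1/2)
3. C is the intersection of line GM and line QP ⇒ C = (7/12, 1/4)
C = G + t·(M−G) with t = -1/18, so GC:CM = t:(1−t) = -1/18:19/18

GC:CM = -1/19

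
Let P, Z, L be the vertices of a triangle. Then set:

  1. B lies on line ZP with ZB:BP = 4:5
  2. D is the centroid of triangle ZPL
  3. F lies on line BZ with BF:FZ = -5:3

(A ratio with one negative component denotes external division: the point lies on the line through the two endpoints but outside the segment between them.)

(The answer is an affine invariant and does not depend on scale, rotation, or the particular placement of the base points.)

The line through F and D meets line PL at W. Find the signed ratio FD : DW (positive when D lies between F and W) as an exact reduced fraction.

FD:DW = 4

Work in coordinates with P = (0, 0), Z = (1, 0), L = (0, 1).
1. B lies on line ZP with ZB:BP = 4:5 ⇒ B = (5/9, 0)
2. D is the centroid of triangle ZPL ⇒ D = (1/3, 1/3)
3. F lies on line BZ with BF:FZ = -5:3 ⇒ F = (5/3, 0)
line FD meets PL at W = (0, 5/12)
D = F + t·(W−F) with t = 4/5, so FD:DW = 4/5:1/5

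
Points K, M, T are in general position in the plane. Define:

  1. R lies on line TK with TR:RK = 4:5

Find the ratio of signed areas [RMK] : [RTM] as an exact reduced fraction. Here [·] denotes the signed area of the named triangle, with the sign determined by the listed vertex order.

Work in coordinates with K = (0, 0), M = (1, 0), T = (0, 1).
1. R lies on line TK with TR:RK = 4:5 ⇒ R = (0, 5/9)
2·[RMK] = -5/9, 2·[RTM] = -4/9
[RMK]:[RTM] = -5/9:-4/9 = 5/4

[RMK]:[RTM] = 5/4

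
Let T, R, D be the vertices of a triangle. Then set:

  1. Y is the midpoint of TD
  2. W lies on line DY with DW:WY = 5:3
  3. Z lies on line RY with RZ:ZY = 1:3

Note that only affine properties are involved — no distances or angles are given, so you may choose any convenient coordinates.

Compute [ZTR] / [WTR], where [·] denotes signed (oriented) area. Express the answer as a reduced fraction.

Choose coordinates T = (0, 0), R = (1, 0), D = (0, 1).
1. Y is the midpoint of TD ⇒ Y = (0, 1/2)
2. W lies on line DY with DW:WY = 5:3 ⇒ W = (0, 11/16)
3. Z lies on line RY with RZ:ZY = 1:3 ⇒ Z = (3/4, 1/8)
2·[ZTR] = 1/8, 2·[WTR] = 11/16
[ZTR]:[WTR] = 1/8:11/16 = 2/11

[ZTR]:[WTR] = 2/11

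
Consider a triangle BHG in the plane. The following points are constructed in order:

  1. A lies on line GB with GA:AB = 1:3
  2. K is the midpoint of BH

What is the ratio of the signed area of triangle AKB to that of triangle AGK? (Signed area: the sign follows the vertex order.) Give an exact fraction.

[AKB]:[AGK] = 3

Assign B = (0, 0), H = (1, 0), G = (0, 1) — the answer is frame-independent, so this choice is without loss of generality.
1. A lies on line GB with GA:AB = 1:3 ⇒ A = (0, 3/4)
2. K is the midpoint of BH ⇒ K = (1/2, 0)
2·[AKB] = -3/8, 2·[AGK] = -1/8
[AKB]:[AGK] = -3/8:-1/8 = 3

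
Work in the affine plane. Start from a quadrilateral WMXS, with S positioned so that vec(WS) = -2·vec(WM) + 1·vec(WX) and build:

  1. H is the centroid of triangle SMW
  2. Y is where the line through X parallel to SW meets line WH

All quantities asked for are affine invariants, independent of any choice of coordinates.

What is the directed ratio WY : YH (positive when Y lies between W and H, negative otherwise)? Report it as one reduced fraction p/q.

WY:YH = -6/5

Work in coordinates with W = (0, 0), M = (1, 0), X = (0, 1), S = (-2, 1).
1. H is the centroid of triangle SMW ⇒ H = (-1/3, 1/3)
2. Y is where the line through X parallel to SW meets line WH ⇒ Y = (-2, 2)
Y = W + t·(H−W) with t = 6, so WY:YH = t:(1−t) = 6:-5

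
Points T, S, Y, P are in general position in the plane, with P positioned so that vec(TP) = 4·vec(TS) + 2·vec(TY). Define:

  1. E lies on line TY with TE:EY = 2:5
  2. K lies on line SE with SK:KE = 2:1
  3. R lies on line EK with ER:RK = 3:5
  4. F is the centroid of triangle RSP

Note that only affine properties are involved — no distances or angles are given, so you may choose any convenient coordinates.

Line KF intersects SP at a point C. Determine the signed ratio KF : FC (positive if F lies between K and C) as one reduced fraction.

Set T = (0, 0), S = (1, 0), Y = (0, 1), P = (4, 2); any affine frame gives the same invariant.
1. E lies on line TY with TE:EY = 2:5 ⇒ E = (0, 2/7)
2. K lies on line SE with SK:KE = 2:1 ⇒ K = (1/3, 4/21)
3. R lies on line EK with ER:RK = 3:5 ⇒ R = (1/8, 1/4)
4. F is the centroid of triangle RSP ⇒ F = (41/24, 3/4)
line KF meets SP at C = (25/9, 32/27)
F = K + t·(C−K) with t = 9/16, so KF:FC = 9/16:7/16

KF:FC = 9/7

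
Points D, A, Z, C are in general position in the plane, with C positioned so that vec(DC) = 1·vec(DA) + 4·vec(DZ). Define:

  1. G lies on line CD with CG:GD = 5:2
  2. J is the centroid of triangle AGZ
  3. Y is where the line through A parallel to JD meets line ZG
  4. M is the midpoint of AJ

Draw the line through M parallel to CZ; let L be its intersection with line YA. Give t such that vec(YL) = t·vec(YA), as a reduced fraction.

t = 41/24

Set D = (0, 0), A = (1, 0), Z = (0, 1), C = (1, 4); any affine frame gives the same invariant.
1. G lies on line CD with CG:GD = 5:2 ⇒ G = (2/7, 8/7)
2. J is the centroid of triangle AGZ ⇒ J = (3/7, 5/7)
3. Y is where the line through A parallel to JD meets line ZG ⇒ Y = (16/7, 15/7)
4. M is the midpoint of AJ ⇒ M = (5/7, 5/14)
through M parallel to CZ: direction (-1, -3); meets YA at L = (5/56, -85/56)
L = Y + t·(A−Y) with t = 41/24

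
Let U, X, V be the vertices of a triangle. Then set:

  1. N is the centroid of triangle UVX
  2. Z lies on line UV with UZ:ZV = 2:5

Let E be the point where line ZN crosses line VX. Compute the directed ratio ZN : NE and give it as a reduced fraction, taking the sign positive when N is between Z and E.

ZN:NE = 8/7

Work in coordinates with U = (0, 0), X = (1, 0), V = (0, 1).
1. N is the centroid of triangle UVX ⇒ N = (1/3, 1/3)
2. Z lies on line UV with UZ:ZV = 2:5 ⇒ Z = (0, 2/7)
line ZN meets VX at E = (5/8, 3/8)
N = Z + t·(E−Z) with t = 8/15, so ZN:NE = 8/15:7/15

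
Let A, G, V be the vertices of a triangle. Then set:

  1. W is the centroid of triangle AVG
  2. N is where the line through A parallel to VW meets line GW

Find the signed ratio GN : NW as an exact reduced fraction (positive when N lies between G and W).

GN:NW = -2

Work in coordinates with A = (0, 0), G = (1, 0), V = (0, 1).
1. W is the centroid of triangle AVG ⇒ W = (1/3, 1/3)
2. N is where the line through A parallel to VW meets line GW ⇒ N = (-1/3, 2/3)
N = G + t·(W−G) with t = 2, so GN:NW = t:(1−t) = 2:-1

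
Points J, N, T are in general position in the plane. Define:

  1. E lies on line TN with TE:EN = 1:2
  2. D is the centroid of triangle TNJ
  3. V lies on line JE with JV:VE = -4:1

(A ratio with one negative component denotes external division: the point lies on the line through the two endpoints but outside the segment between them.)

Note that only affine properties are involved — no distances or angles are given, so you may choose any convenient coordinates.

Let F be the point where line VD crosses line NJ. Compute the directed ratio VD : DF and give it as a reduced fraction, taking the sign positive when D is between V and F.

VD:DF = 5/3

Assign J = (0, 0), N = (1, 0), T = (0, 1) — the answer is frame-independent, so this choice is without loss of generality.
1. E lies on line TN with TE:EN = 1:2 ⇒ E = (1/3, 2/3)
2. D is the centroid of triangle TNJ ⇒ D = (1/3, 1/3)
3. V lies on line JE with JV:VE = -4:1 ⇒ V = (4/9, 8/9)
line VD meets NJ at F = (4/15, 0)
D = V + t·(F−V) with t = 5/8, so VD:DF = 5/8:3/8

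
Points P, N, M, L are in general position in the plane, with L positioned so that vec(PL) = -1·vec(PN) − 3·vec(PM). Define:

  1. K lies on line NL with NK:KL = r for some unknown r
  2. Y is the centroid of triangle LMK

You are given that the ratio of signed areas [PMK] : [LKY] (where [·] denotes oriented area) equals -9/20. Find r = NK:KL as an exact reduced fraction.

r = 1/4

Assign P = (0, 0), N = (1, 0), M = (0, 1), L = (-1, -3) — the answer is frame-independent, so this choice is without loss of generality.
1. With NK:KL = r, write λ = r/(r+1) so K = N + λ·(L−N); K is affine-linear in λ
2. Y is the centroid of triangle LMK ⇒ Y is an affine combination of earlier points and hence also affine-linear in λ
Every point depending on K is an affine combination of K and λ-independent points, so each such coordinate is linear in λ; the λ² term in each signed area is a multiple of (L−N)×(L−N) = 0, so 2·[PMK] and 2·[LKY] are each linear in λ. Evaluating at λ=0 and λ=1:
  2·[PMK] = 2·λ − 1,   2·[LKY] = -5/3·λ + 5/3
So [PMK]:[LKY] = (2·λ − 1) / (-5/3·λ + 5/3). Setting this equal to -9/20:
  2·λ − 1 = -9/20·(-5/3·λ + 5/3)  ⇒  λ = 1/5
Then r = λ/(1−λ) = (1/5)/(4/5) = 1/4. Check: with r = 1/4, K = (3/5, -3/5) and [PMK]:[LKY] = -9/20 as required.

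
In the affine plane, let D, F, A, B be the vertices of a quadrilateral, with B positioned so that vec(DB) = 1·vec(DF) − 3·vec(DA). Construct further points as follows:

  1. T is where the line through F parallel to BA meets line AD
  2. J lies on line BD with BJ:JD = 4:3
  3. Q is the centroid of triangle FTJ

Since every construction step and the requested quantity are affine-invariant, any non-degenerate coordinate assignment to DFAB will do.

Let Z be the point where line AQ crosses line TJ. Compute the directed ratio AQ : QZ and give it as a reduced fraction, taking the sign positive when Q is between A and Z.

Set D = (0, 0), F = (1, 0), A = (0, 1), B = (1, -3); any affine frame gives the same invariant.
1. T is where the line through F parallel to BA meets line AD ⇒ T = (0, 4)
2. J lies on line BD with BJ:JD = 4:3 ⇒ J = (3/7, -9/7)
3. Q is the centroid of triangle FTJ ⇒ Q = (10/21, 19/21)
line AQ meets TJ at Z = (45/182, 173/182)
Q = A + t·(Z−A) with t = 52/27, so AQ:QZ = 52/27:-25/27

AQ:QZ = -52/25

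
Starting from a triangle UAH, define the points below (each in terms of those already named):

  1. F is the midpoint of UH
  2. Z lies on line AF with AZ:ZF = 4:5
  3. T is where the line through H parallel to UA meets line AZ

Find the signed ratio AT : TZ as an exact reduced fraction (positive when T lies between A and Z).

Choose coordinates U = (0, 0), A = (1, 0), H = (0, 1).
1. F is the midpoint of UH ⇒ F = (0, 1/2)
2. Z lies on line AF with AZ:ZF = 4:5 ⇒ Z = (5/9, 2/9)
3. T is where the line through H parallel to UA meets line AZ ⇒ T = (-1, 1)
T = A + t·(Z−A) with t = 9/2, so AT:TZ = t:(1−t) = 9/2:-7/2

AT:TZ = -9/7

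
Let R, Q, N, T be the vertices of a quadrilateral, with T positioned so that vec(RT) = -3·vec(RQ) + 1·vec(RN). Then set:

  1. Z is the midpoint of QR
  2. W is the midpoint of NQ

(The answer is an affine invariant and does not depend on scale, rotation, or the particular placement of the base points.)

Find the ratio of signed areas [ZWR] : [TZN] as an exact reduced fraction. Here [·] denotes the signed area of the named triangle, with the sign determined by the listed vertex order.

[ZWR]:[TZN] = 1/12

Set R = (0, 0), Q = (1, 0), N = (0, 1), T = (-3, 1); any affine frame gives the same invariant.
1. Z is the midpoint of QR ⇒ Z = (1/2, 0)
2. W is the midpoint of NQ ⇒ W = (1/2, 1/2)
2·[ZWR] = 1/4, 2·[TZN] = 3
[ZWR]:[TZN] = 1/4:3 = 1/12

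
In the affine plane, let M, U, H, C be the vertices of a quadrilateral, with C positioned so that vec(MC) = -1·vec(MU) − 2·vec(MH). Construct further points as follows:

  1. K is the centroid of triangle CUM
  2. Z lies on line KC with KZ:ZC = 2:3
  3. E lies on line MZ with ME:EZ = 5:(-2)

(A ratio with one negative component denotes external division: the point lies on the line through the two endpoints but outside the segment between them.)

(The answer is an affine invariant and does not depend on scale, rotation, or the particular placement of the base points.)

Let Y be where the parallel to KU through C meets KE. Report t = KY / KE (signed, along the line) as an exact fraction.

Set M = (0, 0), U = (1, 0), H = (0, 1), C = (-1, -2); any affine frame gives the same invariant.
1. K is the centroid of triangle CUM ⇒ K = (0, -2/3)
2. Z lies on line KC with KZ:ZC = 2:3 ⇒ Z = (-2/5, -6/5)
3. E lies on line MZ with ME:EZ = 5:(-2) ⇒ E = (-2/3, -2)
through C parallel to KU: direction (1, 2/3); meets KE at Y = (-1/2, -5/3)
Y = K + t·(E−K) with t = 3/4

t = 3/4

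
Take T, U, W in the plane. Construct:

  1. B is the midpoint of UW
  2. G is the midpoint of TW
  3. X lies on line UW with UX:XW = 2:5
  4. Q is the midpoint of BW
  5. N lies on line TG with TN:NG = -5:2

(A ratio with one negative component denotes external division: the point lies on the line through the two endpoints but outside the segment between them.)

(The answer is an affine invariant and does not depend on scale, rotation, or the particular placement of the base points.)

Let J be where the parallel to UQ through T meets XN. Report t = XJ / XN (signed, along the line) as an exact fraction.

t = 6

Set T = (0, 0), U = (1, 0), W = (0, 1); any affine frame gives the same invariant.
1. B is the midpoint of UW ⇒ B = (1/2, 1/2)
2. G is the midpoint of TW ⇒ G = (0, 1/2)
3. X lies on line UW with UX:XW = 2:5 ⇒ X = (5/7, 2/7)
4. Q is the midpoint of BW ⇒ Q = (1/4, 3/4)
5. N lies on line TG with TN:NG = -5:2 ⇒ N = (0, 5/6)
through T parallel to UQ: direction (-3/4, 3/4); meets XN at J = (-25/7, 25/7)
J = X + t·(N−X) with t = 6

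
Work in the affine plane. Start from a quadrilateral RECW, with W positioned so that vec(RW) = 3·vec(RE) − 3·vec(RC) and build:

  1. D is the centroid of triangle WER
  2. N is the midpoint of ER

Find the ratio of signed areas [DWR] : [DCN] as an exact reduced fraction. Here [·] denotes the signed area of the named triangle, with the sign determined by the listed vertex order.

Choose coordinates R = (0, 0), E = (1, 0), C = (0, 1), W = (3, -3).
1. D is the centroid of triangle WER ⇒ D = (4/3, -1)
2. N is the midpoint of ER ⇒ N = (1/2, 0)
2·[DWR] = -1, 2·[DCN] = 1/3
[DWR]:[DCN] = -1:1/3 = -3

[DWR]:[DCN] = -3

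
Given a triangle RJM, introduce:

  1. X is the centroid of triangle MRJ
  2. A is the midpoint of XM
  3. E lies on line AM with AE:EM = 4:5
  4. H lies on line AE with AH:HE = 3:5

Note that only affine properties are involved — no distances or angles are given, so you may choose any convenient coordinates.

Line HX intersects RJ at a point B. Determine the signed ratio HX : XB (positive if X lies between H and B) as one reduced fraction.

HX:XB = 7/6

Assign R = (0, 0), J = (1, 0), M = (0, 1) — the answer is frame-independent, so this choice is without loss of generality.
1. X is the centroid of triangle MRJ ⇒ X = (1/3, 1/3)
2. A is the midpoint of XM ⇒ A = (1/6, 2/3)
3. E lies on line AM with AE:EM = 4:5 ⇒ E = (5/54, 22/27)
4. H lies on line AE with AH:HE = 3:5 ⇒ H = (5/36, 13/18)
line HX meets RJ at B = (1/2, 0)
X = H + t·(B−H) with t = 7/13, so HX:XB = 7/13:6/13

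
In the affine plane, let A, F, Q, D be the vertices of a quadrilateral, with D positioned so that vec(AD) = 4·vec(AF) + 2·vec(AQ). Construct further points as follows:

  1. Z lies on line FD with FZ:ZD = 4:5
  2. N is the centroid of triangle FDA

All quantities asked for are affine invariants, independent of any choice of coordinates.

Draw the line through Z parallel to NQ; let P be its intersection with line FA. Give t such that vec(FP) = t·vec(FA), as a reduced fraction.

t = -52/9

Assign A = (0, 0), F = (1, 0), Q = (0, 1), D = (4, 2) — the answer is frame-independent, so this choice is without loss of generality.
1. Z lies on line FD with FZ:ZD = 4:5 ⇒ Z = (7/3, 8/9)
2. N is the centroid of triangle FDA ⇒ N = (5/3, 2/3)
through Z parallel to NQ: direction (-5/3, 1/3); meets FA at P = (61/9, 0)
P = F + t·(A−F) with t = -52/9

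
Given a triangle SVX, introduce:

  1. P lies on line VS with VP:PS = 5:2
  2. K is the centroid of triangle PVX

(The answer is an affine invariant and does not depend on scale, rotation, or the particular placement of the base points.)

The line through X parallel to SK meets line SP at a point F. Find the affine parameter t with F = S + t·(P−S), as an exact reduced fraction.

t = -9/2

Choose coordinates S = (0, 0), V = (1, 0), X = (0, 1).
1. P lies on line VS with VP:PS = 5:2 ⇒ P = (2/7, 0)
2. K is the centroid of triangle PVX ⇒ K = (3/7, 1/3)
through X parallel to SK: direction (3/7, 1/3); meets SP at F = (-9/7, 0)
F = S + t·(P−S) with t = -9/2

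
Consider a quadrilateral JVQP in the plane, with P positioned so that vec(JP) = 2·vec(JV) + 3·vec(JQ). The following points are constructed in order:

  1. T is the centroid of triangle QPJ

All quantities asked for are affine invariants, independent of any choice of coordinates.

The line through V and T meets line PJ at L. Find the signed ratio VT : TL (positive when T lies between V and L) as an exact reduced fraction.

Set J = (0, 0), V = (1, 0), Q = (0, 1), P = (2, 3); any affine frame gives the same invariant.
1. T is the centroid of triangle QPJ ⇒ T = (2/3, 4/3)
line VT meets PJ at L = (8/11, 12/11)
T = V + t·(L−V) with t = 11/9, so VT:TL = 11/9:-2/9

VT:TL = -11/2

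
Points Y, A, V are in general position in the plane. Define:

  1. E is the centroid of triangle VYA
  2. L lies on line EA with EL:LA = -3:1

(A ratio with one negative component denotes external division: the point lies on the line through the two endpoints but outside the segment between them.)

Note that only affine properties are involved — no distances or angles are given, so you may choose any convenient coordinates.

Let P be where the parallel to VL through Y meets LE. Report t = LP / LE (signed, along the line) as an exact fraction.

t = 8/3

Assign Y = (0, 0), A = (1, 0), V = (0, 1) — the answer is frame-independent, so this choice is without loss of generality.
1. E is the centroid of triangle VYA ⇒ E = (1/3, 1/3)
2. L lies on line EA with EL:LA = -3:1 ⇒ L = (4/3, -1/6)
through Y parallel to VL: direction (4/3, -7/6); meets LE at P = (-4/3, 7/6)
P = L + t·(E−L) with t = 8/3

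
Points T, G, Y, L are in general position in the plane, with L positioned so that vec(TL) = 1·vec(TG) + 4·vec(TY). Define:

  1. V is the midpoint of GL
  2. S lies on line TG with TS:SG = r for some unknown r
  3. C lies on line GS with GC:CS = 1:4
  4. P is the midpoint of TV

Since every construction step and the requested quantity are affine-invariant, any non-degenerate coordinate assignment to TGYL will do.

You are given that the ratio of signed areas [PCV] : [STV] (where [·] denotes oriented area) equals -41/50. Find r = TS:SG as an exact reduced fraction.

r = 5/4

Set T = (0, 0), G = (1, 0), Y = (0, 1), L = (1, 4); any affine frame gives the same invariant.
1. V is the midpoint of GL ⇒ V = (1, 2)
2. With TS:SG = r, write λ = r/(r+1) so S = T + λ·(G−T); S is affine-linear in λ
3. C lies on line GS with GC:CS = 1:4 ⇒ C is an affine combination of earlier points and hence also affine-linear in λ
4. P is the midpoint of TV ⇒ P = (1/2, 1)
Every point depending on S is an affine combination of S and λ-independent points, so each such coordinate is linear in λ; the λ² term in each signed area is a multiple of (G−T)×(G−T) = 0, so 2·[PCV] and 2·[STV] are each linear in λ. Evaluating at λ=0 and λ=1:
  2·[PCV] = 1/5·λ + 4/5,   2·[STV] = -2·λ
So [PCV]:[STV] = (1/5·λ + 4/5) / (-2·λ). Setting this equal to -41/50:
  1/5·λ + 4/5 = -41/50·(-2·λ)  ⇒  λ = 5/9
Then r = λ/(1−λ) = (5/9)/(4/9) = 5/4. Check: with r = 5/4, S = (5/9, 0) and [PCV]:[STV] = -41/50 as required.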